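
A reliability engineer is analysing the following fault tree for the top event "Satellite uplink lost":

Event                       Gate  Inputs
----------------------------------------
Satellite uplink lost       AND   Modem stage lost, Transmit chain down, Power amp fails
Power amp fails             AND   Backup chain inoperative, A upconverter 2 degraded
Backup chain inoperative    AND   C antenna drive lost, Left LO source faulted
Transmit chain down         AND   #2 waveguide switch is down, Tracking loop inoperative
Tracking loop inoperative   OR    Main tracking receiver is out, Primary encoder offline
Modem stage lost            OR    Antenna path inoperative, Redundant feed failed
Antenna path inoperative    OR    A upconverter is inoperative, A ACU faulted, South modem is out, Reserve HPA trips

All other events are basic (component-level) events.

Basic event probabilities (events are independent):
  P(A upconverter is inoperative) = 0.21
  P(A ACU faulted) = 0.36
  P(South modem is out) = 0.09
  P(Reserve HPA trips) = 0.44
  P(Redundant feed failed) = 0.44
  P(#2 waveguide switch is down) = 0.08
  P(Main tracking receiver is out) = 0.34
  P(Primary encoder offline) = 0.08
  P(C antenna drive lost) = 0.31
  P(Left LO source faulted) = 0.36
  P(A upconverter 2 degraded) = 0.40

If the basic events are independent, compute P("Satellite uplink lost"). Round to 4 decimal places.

P(Antenna path inoperative) [OR] = 1 − (1−0.21) × (1−0.36) × (1−0.09) × (1−0.44) = 0.742346
P(Modem stage lost) [OR] = 1 − (1−0.742346) × (1−0.44) = 0.855714
P(Tracking loop inoperative) [OR] = 1 − (1−0.34) × (1−0.08) = 0.392800
P(Transmit chain down) [AND] = 0.08 × 0.392800 = 0.031424
P(Backup chain inoperative) [AND] = 0.31 × 0.36 = 0.111600
P(Power amp fails) [AND] = 0.111600 × 0.40 = 0.044640
P(Satellite uplink lost) [AND] = 0.855714 × 0.031424 × 0.044640 = 0.001200
Rounded to 4 decimal places: P(Satellite uplink lost) ≈ 0.0012.

0.0012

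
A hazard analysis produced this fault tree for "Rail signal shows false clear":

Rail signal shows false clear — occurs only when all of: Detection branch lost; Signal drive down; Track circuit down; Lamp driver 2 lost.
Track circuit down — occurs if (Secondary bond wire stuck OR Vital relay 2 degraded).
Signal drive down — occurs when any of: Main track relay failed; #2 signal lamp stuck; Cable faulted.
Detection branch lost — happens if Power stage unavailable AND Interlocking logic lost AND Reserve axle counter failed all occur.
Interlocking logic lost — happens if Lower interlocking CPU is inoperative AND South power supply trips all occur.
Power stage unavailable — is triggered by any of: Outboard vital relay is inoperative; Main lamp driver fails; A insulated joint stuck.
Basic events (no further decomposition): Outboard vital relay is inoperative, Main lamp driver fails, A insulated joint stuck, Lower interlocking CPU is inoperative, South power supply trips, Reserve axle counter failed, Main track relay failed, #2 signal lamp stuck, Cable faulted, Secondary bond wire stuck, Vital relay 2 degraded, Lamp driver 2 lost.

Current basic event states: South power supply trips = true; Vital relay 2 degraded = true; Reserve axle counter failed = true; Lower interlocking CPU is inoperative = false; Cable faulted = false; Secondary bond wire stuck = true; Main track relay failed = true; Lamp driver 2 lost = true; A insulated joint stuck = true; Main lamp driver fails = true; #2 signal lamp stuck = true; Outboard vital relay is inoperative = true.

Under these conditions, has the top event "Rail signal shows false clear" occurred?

Power stage unavailable [OR]: Outboard vital relay is inoperative=occurs, Main lamp driver fails=occurs, A insulated joint stuck=occurs → at least one input occurs → occurs.
Interlocking logic lost [AND]: Lower interlocking CPU is inoperative=not, South power supply trips=occurs → not all inputs occur → does not occur.
Detection branch lost [AND]: Power stage unavailable=occurs, Interlocking logic lost=not, Reserve axle counter failed=occurs → not all inputs occur → does not occur.
Signal drive down [OR]: Main track relay failed=occurs, #2 signal lamp stuck=occurs, Cable faulted=not → at least one input occurs → occurs.
Track circuit down [OR]: Secondary bond wire stuck=occurs, Vital relay 2 degraded=occurs → at least one input occurs → occurs.
Rail signal shows false clear [AND]: Detection branch lost=not, Signal drive down=occurs, Track circuit down=occurs, Lamp driver 2 lost=occurs → not all inputs occur → does not occur.

No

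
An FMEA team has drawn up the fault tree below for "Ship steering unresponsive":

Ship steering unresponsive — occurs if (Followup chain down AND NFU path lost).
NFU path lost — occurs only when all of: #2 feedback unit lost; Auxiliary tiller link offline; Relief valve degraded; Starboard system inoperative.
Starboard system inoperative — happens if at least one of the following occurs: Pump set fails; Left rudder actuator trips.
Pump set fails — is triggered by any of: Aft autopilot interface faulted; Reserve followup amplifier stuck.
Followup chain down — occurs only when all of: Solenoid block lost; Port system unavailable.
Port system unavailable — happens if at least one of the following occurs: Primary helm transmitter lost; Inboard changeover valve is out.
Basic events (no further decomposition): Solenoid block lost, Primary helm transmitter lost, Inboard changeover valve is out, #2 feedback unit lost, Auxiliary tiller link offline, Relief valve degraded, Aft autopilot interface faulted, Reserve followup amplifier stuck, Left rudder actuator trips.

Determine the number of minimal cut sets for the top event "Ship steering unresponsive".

6

Port system unavailable [OR]: union of children's cut sets → 2 cut set(s).
Followup chain down [AND]: one cut set from each child combined → 1 × 2 = 2 cut set(s).
Pump set fails [OR]: union of children's cut sets → 2 cut set(s).
Starboard system inoperative [OR]: union of children's cut sets → 3 cut set(s).
NFU path lost [AND]: one cut set from each child combined → 1 × 1 × 1 × 3 = 3 cut set(s).
Ship steering unresponsive [AND]: one cut set from each child combined → 2 × 3 = 6 cut set(s).
Minimal cut sets: {#2 feedback unit lost, Aft autopilot interface faulted, Auxiliary tiller link offline, Primary helm transmitter lost, Relief valve degraded, Solenoid block lost}; {#2 feedback unit lost, Auxiliary tiller link offline, Primary helm transmitter lost, Relief valve degraded, Reserve followup amplifier stuck, Solenoid block lost}; {#2 feedback unit lost, Auxiliary tiller link offline, Left rudder actuator trips, Primary helm transmitter lost, Relief valve degraded, Solenoid block lost}; {#2 feedback unit lost, Aft autopilot interface faulted, Auxiliary tiller link offline, Inboard changeover valve is out, Relief valve degraded, Solenoid block lost}; {#2 feedback unit lost, Auxiliary tiller link offline, Inboard changeover valve is out, Relief valve degraded, Reserve followup amplifier stuck, Solenoid block lost}; {#2 feedback unit lost, Auxiliary tiller link offline, Inboard changeover valve is out, Left rudder actuator trips, Relief valve degraded, Solenoid block lost}.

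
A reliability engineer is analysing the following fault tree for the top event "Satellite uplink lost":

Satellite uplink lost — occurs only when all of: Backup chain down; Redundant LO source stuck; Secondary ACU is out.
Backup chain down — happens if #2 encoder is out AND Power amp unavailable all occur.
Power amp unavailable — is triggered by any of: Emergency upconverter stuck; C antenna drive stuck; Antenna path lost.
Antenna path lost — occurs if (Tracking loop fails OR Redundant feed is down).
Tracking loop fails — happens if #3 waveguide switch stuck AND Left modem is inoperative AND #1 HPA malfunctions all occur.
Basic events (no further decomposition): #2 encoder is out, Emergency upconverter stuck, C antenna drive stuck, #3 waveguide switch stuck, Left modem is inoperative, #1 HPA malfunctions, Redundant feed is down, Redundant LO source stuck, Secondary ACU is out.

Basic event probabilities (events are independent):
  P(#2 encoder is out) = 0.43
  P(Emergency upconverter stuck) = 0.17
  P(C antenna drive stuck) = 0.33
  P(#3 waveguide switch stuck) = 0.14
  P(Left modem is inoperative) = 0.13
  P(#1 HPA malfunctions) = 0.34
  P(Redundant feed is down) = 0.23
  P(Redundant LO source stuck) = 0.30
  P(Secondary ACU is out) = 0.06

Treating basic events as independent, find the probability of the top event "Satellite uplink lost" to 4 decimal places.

0.0044

P(Tracking loop fails) [AND] = 0.14 × 0.13 × 0.34 = 0.006188
P(Antenna path lost) [OR] = 1 − (1−0.006188) × (1−0.23) = 0.234765
P(Power amp unavailable) [OR] = 1 − (1−0.17) × (1−0.33) × (1−0.234765) = 0.574453
P(Backup chain down) [AND] = 0.43 × 0.574453 = 0.247015
P(Satellite uplink lost) [AND] = 0.247015 × 0.30 × 0.06 = 0.004446
Rounded to 4 decimal places: P(Satellite uplink lost) ≈ 0.0044.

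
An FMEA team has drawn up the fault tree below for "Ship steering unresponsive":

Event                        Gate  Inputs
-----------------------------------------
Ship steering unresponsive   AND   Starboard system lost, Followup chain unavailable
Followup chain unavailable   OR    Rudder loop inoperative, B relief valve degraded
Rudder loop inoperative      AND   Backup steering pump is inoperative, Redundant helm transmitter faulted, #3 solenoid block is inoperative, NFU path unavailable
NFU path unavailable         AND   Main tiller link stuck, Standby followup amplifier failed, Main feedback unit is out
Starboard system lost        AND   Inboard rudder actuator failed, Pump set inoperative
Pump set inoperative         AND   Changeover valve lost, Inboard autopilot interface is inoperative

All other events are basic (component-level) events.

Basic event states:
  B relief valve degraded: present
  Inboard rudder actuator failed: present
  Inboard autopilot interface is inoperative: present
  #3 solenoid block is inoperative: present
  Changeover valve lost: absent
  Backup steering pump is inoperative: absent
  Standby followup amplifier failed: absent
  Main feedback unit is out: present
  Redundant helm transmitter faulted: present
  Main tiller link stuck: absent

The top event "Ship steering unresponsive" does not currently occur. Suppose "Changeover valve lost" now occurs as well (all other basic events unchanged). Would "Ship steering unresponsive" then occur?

Yes

Counterfactual: set "Changeover valve lost" to occurred.
Pump set inoperative [AND]: Changeover valve lost=occurs, Inboard autopilot interface is inoperative=occurs → all inputs occur → occurs.
Starboard system lost [AND]: Inboard rudder actuator failed=occurs, Pump set inoperative=occurs → all inputs occur → occurs.
NFU path unavailable [AND]: Main tiller link stuck=not, Standby followup amplifier failed=not, Main feedback unit is out=occurs → not all inputs occur → does not occur.
Rudder loop inoperative [AND]: Backup steering pump is inoperative=not, Redundant helm transmitter faulted=occurs, #3 solenoid block is inoperative=occurs, NFU path unavailable=not → not all inputs occur → does not occur.
Followup chain unavailable [OR]: Rudder loop inoperative=not, B relief valve degraded=occurs → at least one input occurs → occurs.
Ship steering unresponsive [AND]: Starboard system lost=occurs, Followup chain unavailable=occurs → all inputs occur → occurs.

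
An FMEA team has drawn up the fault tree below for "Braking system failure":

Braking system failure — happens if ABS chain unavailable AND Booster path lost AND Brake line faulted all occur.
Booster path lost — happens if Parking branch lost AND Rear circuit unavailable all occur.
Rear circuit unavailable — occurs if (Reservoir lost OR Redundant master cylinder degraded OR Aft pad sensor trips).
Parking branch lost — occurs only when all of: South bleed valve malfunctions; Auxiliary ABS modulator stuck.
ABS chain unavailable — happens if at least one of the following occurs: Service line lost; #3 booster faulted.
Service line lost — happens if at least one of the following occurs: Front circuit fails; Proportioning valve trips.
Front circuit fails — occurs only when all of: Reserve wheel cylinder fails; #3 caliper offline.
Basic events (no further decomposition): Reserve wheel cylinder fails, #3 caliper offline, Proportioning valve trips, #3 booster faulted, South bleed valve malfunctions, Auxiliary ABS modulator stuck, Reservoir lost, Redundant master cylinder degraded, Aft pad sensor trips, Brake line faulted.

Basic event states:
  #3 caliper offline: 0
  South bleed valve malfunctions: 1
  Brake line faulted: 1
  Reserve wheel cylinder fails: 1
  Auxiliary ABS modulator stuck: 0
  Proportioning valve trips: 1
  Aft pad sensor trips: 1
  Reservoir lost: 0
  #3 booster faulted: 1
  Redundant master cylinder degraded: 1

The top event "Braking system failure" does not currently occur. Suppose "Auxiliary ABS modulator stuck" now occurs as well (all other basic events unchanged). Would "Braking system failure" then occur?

Yes

Counterfactual: set "Auxiliary ABS modulator stuck" to occurred.
Front circuit fails [AND]: Reserve wheel cylinder fails=occurs, #3 caliper offline=not → not all inputs occur → does not occur.
Service line lost [OR]: Front circuit fails=not, Proportioning valve trips=occurs → at least one input occurs → occurs.
ABS chain unavailable [OR]: Service line lost=occurs, #3 booster faulted=occurs → at least one input occurs → occurs.
Parking branch lost [AND]: South bleed valve malfunctions=occurs, Auxiliary ABS modulator stuck=occurs → all inputs occur → occurs.
Rear circuit unavailable [OR]: Reservoir lost=not, Redundant master cylinder degraded=occurs, Aft pad sensor trips=occurs → at least one input occurs → occurs.
Booster path lost [AND]: Parking branch lost=occurs, Rear circuit unavailable=occurs → all inputs occur → occurs.
Braking system failure [AND]: ABS chain unavailable=occurs, Booster path lost=occurs, Brake line faulted=occurs → all inputs occur → occurs.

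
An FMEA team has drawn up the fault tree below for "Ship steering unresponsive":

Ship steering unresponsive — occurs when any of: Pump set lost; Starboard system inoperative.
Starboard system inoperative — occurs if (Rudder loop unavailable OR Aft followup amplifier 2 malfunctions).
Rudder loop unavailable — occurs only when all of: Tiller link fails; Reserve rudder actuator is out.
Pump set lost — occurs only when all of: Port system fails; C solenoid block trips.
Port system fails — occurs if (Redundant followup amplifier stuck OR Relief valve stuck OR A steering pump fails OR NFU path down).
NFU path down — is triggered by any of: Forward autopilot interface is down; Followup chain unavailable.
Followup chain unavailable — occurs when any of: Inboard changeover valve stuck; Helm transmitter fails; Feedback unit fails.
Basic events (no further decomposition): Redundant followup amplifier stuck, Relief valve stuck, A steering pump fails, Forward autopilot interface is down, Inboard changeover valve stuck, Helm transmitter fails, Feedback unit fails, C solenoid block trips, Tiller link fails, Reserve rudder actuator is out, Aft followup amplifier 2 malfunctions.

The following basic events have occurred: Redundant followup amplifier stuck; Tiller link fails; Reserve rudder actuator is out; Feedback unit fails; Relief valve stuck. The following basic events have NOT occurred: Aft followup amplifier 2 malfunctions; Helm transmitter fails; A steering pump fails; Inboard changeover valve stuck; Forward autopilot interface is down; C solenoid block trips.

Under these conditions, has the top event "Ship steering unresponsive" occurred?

Followup chain unavailable [OR]: Inboard changeover valve stuck=not, Helm transmitter fails=not, Feedback unit fails=occurs → at least one input occurs → occurs.
NFU path down [OR]: Forward autopilot interface is down=not, Followup chain unavailable=occurs → at least one input occurs → occurs.
Port system fails [OR]: Redundant followup amplifier stuck=occurs, Relief valve stuck=occurs, A steering pump fails=not, NFU path down=occurs → at least one input occurs → occurs.
Pump set lost [AND]: Port system fails=occurs, C solenoid block trips=not → not all inputs occur → does not occur.
Rudder loop unavailable [AND]: Tiller link fails=occurs, Reserve rudder actuator is out=occurs → all inputs occur → occurs.
Starboard system inoperative [OR]: Rudder loop unavailable=occurs, Aft followup amplifier 2 malfunctions=not → at least one input occurs → occurs.
Ship steering unresponsive [OR]: Pump set lost=not, Starboard system inoperative=occurs → at least one input occurs → occurs.

Yes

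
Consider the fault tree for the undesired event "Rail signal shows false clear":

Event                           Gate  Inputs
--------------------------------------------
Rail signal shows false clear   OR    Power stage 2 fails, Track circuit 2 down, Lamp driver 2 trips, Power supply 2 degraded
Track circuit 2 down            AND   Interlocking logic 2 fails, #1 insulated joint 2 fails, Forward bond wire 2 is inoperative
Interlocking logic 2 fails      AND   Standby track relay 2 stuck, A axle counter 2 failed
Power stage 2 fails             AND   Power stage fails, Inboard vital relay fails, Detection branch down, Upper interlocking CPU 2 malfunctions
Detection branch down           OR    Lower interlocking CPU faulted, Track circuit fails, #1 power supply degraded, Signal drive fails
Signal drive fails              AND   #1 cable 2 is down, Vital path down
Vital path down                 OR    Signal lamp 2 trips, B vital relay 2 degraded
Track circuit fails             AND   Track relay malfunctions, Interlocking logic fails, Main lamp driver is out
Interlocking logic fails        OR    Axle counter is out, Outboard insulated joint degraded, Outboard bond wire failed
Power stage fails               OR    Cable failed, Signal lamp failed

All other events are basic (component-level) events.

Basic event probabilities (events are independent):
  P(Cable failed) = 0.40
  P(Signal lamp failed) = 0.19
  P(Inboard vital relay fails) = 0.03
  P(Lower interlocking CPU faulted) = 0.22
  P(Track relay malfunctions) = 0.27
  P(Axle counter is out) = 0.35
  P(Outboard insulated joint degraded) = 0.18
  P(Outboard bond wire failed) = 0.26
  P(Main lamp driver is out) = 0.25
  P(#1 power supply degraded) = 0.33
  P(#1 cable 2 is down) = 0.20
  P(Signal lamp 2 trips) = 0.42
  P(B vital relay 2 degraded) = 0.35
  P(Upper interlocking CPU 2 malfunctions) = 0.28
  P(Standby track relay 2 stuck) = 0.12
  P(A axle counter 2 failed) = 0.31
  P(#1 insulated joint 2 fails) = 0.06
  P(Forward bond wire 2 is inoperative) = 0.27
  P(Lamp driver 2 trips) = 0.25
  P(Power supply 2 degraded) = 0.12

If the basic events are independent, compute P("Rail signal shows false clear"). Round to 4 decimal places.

P(Power stage fails) [OR] = 1 − (1−0.40) × (1−0.19) = 0.514000
P(Interlocking logic fails) [OR] = 1 − (1−0.35) × (1−0.18) × (1−0.26) = 0.605580
P(Track circuit fails) [AND] = 0.27 × 0.605580 × 0.25 = 0.040877
P(Vital path down) [OR] = 1 − (1−0.42) × (1−0.35) = 0.623000
P(Signal drive fails) [AND] = 0.20 × 0.623000 = 0.124600
P(Detection branch down) [OR] = 1 − (1−0.22) × (1−0.040877) × (1−0.33) × (1−0.124600) = 0.561217
P(Power stage 2 fails) [AND] = 0.514000 × 0.03 × 0.561217 × 0.28 = 0.002423
P(Interlocking logic 2 fails) [AND] = 0.12 × 0.31 = 0.037200
P(Track circuit 2 down) [AND] = 0.037200 × 0.06 × 0.27 = 0.000603
P(Rail signal shows false clear) [OR] = 1 − (1−0.002423) × (1−0.000603) × (1−0.25) × (1−0.12) = 0.341996
Rounded to 4 decimal places: P(Rail signal shows false clear) ≈ 0.3420.

0.3420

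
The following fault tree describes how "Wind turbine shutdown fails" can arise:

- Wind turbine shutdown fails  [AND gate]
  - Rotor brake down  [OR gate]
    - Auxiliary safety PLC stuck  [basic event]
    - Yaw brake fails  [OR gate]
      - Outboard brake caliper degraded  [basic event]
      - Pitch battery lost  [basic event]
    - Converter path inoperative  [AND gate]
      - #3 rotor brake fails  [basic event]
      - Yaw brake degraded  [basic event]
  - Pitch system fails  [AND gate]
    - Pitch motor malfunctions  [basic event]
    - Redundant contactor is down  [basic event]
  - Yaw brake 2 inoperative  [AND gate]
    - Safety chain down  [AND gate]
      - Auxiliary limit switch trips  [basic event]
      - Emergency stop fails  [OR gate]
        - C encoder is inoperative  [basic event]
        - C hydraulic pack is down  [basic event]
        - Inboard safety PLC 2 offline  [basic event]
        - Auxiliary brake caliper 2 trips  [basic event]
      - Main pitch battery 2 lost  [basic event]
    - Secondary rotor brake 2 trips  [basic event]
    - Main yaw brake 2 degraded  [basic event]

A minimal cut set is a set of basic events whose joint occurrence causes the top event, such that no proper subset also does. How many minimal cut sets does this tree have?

16

Yaw brake fails [OR]: union of children's cut sets → 2 cut set(s).
Converter path inoperative [AND]: one cut set from each child combined → 1 × 1 = 1 cut set(s).
Rotor brake down [OR]: union of children's cut sets → 4 cut set(s).
Pitch system fails [AND]: one cut set from each child combined → 1 × 1 = 1 cut set(s).
Emergency stop fails [OR]: union of children's cut sets → 4 cut set(s).
Safety chain down [AND]: one cut set from each child combined → 1 × 4 × 1 = 4 cut set(s).
Yaw brake 2 inoperative [AND]: one cut set from each child combined → 4 × 1 × 1 = 4 cut set(s).
Wind turbine shutdown fails [AND]: one cut set from each child combined → 4 × 1 × 4 = 16 cut set(s).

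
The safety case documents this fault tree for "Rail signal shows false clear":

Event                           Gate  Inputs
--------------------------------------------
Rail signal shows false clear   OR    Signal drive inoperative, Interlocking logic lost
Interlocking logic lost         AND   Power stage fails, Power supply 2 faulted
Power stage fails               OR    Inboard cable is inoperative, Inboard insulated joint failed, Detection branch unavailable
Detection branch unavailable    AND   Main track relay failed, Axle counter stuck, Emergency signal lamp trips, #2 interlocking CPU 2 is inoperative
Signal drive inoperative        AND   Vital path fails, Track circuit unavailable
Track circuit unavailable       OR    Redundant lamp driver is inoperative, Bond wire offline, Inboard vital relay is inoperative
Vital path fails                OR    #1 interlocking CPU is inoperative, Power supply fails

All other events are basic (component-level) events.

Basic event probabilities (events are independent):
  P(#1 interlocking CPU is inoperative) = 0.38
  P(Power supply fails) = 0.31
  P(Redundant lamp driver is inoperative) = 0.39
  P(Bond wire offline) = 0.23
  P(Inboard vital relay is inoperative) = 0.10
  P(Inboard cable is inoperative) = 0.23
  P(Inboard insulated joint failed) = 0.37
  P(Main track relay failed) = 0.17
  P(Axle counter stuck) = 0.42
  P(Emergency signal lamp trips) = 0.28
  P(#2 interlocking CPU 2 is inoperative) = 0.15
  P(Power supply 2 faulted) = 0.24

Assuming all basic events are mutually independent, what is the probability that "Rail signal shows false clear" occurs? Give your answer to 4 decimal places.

P(Vital path fails) [OR] = 1 − (1−0.38) × (1−0.31) = 0.572200
P(Track circuit unavailable) [OR] = 1 − (1−0.39) × (1−0.23) × (1−0.10) = 0.577270
P(Signal drive inoperative) [AND] = 0.572200 × 0.577270 = 0.330314
P(Detection branch unavailable) [AND] = 0.17 × 0.42 × 0.28 × 0.15 = 0.002999
P(Power stage fails) [OR] = 1 − (1−0.23) × (1−0.37) × (1−0.002999) = 0.516355
P(Interlocking logic lost) [AND] = 0.516355 × 0.24 = 0.123925
P(Rail signal shows false clear) [OR] = 1 − (1−0.330314) × (1−0.123925) = 0.413305
Rounded to 4 decimal places: P(Rail signal shows false clear) ≈ 0.4133.

0.4133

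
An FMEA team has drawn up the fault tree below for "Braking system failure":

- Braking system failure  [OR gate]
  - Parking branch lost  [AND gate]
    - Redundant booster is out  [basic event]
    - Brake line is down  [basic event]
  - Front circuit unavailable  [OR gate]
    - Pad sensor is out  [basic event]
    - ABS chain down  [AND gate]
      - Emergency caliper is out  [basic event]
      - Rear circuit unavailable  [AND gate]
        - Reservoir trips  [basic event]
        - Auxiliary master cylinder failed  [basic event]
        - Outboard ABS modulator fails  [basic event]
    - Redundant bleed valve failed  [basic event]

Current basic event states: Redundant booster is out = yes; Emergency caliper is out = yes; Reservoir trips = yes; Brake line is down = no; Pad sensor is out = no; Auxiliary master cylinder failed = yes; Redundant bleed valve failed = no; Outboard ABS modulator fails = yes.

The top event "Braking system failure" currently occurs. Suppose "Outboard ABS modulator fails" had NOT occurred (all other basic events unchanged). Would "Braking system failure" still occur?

Counterfactual: set "Outboard ABS modulator fails" to not occurred.
Parking branch lost [AND]: Redundant booster is out=occurs, Brake line is down=not → not all inputs occur → does not occur.
Rear circuit unavailable [AND]: Reservoir trips=occurs, Auxiliary master cylinder failed=occurs, Outboard ABS modulator fails=not → not all inputs occur → does not occur.
ABS chain down [AND]: Emergency caliper is out=occurs, Rear circuit unavailable=not → not all inputs occur → does not occur.
Front circuit unavailable [OR]: Pad sensor is out=not, ABS chain down=not, Redundant bleed valve failed=not → no input occurs → does not occur.
Braking system failure [OR]: Parking branch lost=not, Front circuit unavailable=not → no input occurs → does not occur.

No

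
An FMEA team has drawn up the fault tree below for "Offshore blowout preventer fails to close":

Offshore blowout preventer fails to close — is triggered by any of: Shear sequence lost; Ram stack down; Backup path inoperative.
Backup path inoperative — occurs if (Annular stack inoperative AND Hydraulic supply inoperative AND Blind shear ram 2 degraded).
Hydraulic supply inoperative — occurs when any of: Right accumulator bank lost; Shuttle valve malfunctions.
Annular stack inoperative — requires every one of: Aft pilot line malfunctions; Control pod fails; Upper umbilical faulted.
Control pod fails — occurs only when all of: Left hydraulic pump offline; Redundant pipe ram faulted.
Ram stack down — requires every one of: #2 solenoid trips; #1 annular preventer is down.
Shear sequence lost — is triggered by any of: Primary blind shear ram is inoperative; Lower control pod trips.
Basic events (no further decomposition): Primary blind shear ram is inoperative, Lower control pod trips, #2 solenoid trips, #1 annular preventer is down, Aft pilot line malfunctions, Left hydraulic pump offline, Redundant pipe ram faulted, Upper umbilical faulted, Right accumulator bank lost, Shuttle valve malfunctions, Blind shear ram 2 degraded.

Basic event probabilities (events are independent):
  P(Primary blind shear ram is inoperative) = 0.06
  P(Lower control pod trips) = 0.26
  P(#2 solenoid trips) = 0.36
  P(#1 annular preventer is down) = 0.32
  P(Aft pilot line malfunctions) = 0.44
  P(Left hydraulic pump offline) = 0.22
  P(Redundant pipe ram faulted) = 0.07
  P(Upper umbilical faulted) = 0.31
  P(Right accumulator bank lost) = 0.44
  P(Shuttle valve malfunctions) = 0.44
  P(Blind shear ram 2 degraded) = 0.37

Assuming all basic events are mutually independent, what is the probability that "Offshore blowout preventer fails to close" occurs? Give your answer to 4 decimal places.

0.3849

P(Shear sequence lost) [OR] = 1 − (1−0.06) × (1−0.26) = 0.304400
P(Ram stack down) [AND] = 0.36 × 0.32 = 0.115200
P(Control pod fails) [AND] = 0.22 × 0.07 = 0.015400
P(Annular stack inoperative) [AND] = 0.44 × 0.015400 × 0.31 = 0.002101
P(Hydraulic supply inoperative) [OR] = 1 − (1−0.44) × (1−0.44) = 0.686400
P(Backup path inoperative) [AND] = 0.002101 × 0.686400 × 0.37 = 0.000534
P(Offshore blowout preventer fails to close) [OR] = 1 − (1−0.304400) × (1−0.115200) × (1−0.000534) = 0.384862
Rounded to 4 decimal places: P(Offshore blowout preventer fails to close) ≈ 0.3849.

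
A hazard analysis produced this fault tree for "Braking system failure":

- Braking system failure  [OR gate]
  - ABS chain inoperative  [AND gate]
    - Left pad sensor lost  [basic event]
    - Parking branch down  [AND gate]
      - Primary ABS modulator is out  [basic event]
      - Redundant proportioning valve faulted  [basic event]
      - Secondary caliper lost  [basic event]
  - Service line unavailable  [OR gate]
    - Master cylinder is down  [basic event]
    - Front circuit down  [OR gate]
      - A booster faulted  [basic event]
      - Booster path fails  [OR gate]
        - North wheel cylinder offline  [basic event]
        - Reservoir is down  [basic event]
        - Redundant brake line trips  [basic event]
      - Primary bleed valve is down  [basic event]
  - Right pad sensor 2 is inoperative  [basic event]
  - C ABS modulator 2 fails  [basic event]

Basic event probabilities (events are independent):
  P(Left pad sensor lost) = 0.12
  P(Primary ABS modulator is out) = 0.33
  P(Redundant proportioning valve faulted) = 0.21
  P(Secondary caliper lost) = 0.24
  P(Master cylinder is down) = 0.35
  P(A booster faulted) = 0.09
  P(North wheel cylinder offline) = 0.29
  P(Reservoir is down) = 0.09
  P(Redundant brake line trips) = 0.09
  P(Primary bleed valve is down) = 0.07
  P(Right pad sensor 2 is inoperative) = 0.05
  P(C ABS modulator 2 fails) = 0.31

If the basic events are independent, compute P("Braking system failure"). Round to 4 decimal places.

P(Parking branch down) [AND] = 0.33 × 0.21 × 0.24 = 0.016632
P(ABS chain inoperative) [AND] = 0.12 × 0.016632 = 0.001996
P(Booster path fails) [OR] = 1 − (1−0.29) × (1−0.09) × (1−0.09) = 0.412049
P(Front circuit down) [OR] = 1 − (1−0.09) × (1−0.412049) × (1−0.07) = 0.502417
P(Service line unavailable) [OR] = 1 − (1−0.35) × (1−0.502417) = 0.676571
P(Braking system failure) [OR] = 1 − (1−0.001996) × (1−0.676571) × (1−0.05) × (1−0.31) = 0.788415
Rounded to 4 decimal places: P(Braking system failure) ≈ 0.7884.

0.7884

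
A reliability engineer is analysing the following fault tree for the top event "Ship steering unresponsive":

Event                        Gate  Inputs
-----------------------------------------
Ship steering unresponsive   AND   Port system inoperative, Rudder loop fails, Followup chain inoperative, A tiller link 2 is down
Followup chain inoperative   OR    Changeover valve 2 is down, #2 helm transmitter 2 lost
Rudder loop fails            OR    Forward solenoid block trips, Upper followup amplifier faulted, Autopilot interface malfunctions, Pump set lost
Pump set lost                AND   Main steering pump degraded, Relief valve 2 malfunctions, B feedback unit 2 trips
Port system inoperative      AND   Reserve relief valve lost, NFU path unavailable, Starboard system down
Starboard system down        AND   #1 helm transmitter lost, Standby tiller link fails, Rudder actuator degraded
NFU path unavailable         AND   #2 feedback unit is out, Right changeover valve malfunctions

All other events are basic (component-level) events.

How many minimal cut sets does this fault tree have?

8

NFU path unavailable [AND]: one cut set from each child combined → 1 × 1 = 1 cut set(s).
Starboard system down [AND]: one cut set from each child combined → 1 × 1 × 1 = 1 cut set(s).
Port system inoperative [AND]: one cut set from each child combined → 1 × 1 × 1 = 1 cut set(s).
Pump set lost [AND]: one cut set from each child combined → 1 × 1 × 1 = 1 cut set(s).
Rudder loop fails [OR]: union of children's cut sets → 4 cut set(s).
Followup chain inoperative [OR]: union of children's cut sets → 2 cut set(s).
Ship steering unresponsive [AND]: one cut set from each child combined → 1 × 4 × 2 × 1 = 8 cut set(s).
Minimal cut sets: {#1 helm transmitter lost, #2 feedback unit is out, A tiller link 2 is down, Changeover valve 2 is down, Forward solenoid block trips, Reserve relief valve lost, Right changeover valve malfunctions, Rudder actuator degraded, Standby tiller link fails}; {#1 helm transmitter lost, #2 feedback unit is out, #2 helm transmitter 2 lost, A tiller link 2 is down, Forward solenoid block trips, Reserve relief valve lost, Right changeover valve malfunctions, Rudder actuator degraded, Standby tiller link fails}; {#1 helm transmitter lost, #2 feedback unit is out, A tiller link 2 is down, Changeover valve 2 is down, Reserve relief valve lost, Right changeover valve malfunctions, Rudder actuator degraded, Standby tiller link fails, Upper followup amplifier faulted}; {#1 helm transmitter lost, #2 feedback unit is out, #2 helm transmitter 2 lost, A tiller link 2 is down, Reserve relief valve lost, Right changeover valve malfunctions, Rudder actuator degraded, Standby tiller link fails, Upper followup amplifier faulted}; {#1 helm transmitter lost, #2 feedback unit is out, A tiller link 2 is down, Autopilot interface malfunctions, Changeover valve 2 is down, Reserve relief valve lost, Right changeover valve malfunctions, Rudder actuator degraded, Standby tiller link fails}; {#1 helm transmitter lost, #2 feedback unit is out, #2 helm transmitter 2 lost, A tiller link 2 is down, Autopilot interface malfunctions, Reserve relief valve lost, Right changeover valve malfunctions, Rudder actuator degraded, Standby tiller link fails}; {#1 helm transmitter lost, #2 feedback unit is out, A tiller link 2 is down, B feedback unit 2 trips, Changeover valve 2 is down, Main steering pump degraded, Relief valve 2 malfunctions, Reserve relief valve lost, Right changeover valve malfunctions, Rudder actuator degraded, Standby tiller link fails}; {#1 helm transmitter lost, #2 feedback unit is out, #2 helm transmitter 2 lost, A tiller link 2 is down, B feedback unit 2 trips, Main steering pump degraded, Relief valve 2 malfunctions, Reserve relief valve lost, Right changeover valve malfunctions, Rudder actuator degraded, Standby tiller link fails}.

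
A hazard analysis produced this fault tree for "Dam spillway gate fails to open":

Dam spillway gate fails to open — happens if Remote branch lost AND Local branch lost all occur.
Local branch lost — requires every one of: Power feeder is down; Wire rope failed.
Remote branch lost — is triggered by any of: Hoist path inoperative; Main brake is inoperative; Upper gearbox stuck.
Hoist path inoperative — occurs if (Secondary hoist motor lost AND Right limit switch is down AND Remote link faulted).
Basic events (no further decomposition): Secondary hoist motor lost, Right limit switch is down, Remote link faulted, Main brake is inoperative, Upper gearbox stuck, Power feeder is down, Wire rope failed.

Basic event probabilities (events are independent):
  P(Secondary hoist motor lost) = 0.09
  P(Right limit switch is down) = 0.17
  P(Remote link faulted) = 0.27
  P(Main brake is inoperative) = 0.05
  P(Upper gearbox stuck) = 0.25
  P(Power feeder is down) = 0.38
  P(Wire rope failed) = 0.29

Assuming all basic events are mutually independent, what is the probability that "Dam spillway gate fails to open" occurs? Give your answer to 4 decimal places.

0.0320

P(Hoist path inoperative) [AND] = 0.09 × 0.17 × 0.27 = 0.004131
P(Remote branch lost) [OR] = 1 − (1−0.004131) × (1−0.05) × (1−0.25) = 0.290443
P(Local branch lost) [AND] = 0.38 × 0.29 = 0.110200
P(Dam spillway gate fails to open) [AND] = 0.290443 × 0.110200 = 0.032007
Rounded to 4 decimal places: P(Dam spillway gate fails to open) ≈ 0.0320.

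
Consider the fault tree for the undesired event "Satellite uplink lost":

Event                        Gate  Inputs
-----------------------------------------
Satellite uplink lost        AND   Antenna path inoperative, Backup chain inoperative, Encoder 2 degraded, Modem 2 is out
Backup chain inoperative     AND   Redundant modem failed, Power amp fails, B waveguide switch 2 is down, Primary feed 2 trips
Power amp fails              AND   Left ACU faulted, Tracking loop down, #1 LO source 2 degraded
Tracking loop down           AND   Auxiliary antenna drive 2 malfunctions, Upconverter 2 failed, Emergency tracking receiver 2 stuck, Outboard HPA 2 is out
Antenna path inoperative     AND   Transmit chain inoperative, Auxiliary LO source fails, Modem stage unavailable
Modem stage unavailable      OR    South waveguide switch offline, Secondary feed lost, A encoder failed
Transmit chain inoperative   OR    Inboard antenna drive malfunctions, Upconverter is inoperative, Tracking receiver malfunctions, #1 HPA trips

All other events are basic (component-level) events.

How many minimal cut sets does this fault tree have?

Transmit chain inoperative [OR]: union of children's cut sets → 4 cut set(s).
Modem stage unavailable [OR]: union of children's cut sets → 3 cut set(s).
Antenna path inoperative [AND]: one cut set from each child combined → 4 × 1 × 3 = 12 cut set(s).
Tracking loop down [AND]: one cut set from each child combined → 1 × 1 × 1 × 1 = 1 cut set(s).
Power amp fails [AND]: one cut set from each child combined → 1 × 1 × 1 = 1 cut set(s).
Backup chain inoperative [AND]: one cut set from each child combined → 1 × 1 × 1 × 1 = 1 cut set(s).
Satellite uplink lost [AND]: one cut set from each child combined → 12 × 1 × 1 × 1 = 12 cut set(s).

12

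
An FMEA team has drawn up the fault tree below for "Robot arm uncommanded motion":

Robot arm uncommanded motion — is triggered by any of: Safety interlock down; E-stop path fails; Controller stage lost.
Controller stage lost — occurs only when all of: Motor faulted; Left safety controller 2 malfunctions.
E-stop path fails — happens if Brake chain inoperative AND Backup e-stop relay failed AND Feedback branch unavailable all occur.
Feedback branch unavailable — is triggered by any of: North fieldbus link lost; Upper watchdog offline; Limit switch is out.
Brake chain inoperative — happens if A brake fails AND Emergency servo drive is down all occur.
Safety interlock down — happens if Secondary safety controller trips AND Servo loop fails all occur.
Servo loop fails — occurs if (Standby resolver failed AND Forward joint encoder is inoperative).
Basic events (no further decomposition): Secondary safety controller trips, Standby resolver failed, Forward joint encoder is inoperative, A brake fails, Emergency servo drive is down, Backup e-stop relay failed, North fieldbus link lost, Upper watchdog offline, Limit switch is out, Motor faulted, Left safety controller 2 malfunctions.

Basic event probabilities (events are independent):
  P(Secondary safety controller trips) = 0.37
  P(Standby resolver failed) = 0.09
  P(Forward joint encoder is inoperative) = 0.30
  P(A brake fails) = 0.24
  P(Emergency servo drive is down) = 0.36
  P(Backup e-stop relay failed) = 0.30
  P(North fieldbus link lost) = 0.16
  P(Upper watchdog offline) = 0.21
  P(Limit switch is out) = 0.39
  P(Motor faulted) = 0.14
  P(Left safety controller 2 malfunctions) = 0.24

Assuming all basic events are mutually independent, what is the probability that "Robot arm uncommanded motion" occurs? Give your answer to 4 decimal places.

0.0580

P(Servo loop fails) [AND] = 0.09 × 0.30 = 0.027000
P(Safety interlock down) [AND] = 0.37 × 0.027000 = 0.009990
P(Brake chain inoperative) [AND] = 0.24 × 0.36 = 0.086400
P(Feedback branch unavailable) [OR] = 1 − (1−0.16) × (1−0.21) × (1−0.39) = 0.595204
P(E-stop path fails) [AND] = 0.086400 × 0.30 × 0.595204 = 0.015428
P(Controller stage lost) [AND] = 0.14 × 0.24 = 0.033600
P(Robot arm uncommanded motion) [OR] = 1 − (1−0.009990) × (1−0.015428) × (1−0.033600) = 0.058015
Rounded to 4 decimal places: P(Robot arm uncommanded motion) ≈ 0.0580.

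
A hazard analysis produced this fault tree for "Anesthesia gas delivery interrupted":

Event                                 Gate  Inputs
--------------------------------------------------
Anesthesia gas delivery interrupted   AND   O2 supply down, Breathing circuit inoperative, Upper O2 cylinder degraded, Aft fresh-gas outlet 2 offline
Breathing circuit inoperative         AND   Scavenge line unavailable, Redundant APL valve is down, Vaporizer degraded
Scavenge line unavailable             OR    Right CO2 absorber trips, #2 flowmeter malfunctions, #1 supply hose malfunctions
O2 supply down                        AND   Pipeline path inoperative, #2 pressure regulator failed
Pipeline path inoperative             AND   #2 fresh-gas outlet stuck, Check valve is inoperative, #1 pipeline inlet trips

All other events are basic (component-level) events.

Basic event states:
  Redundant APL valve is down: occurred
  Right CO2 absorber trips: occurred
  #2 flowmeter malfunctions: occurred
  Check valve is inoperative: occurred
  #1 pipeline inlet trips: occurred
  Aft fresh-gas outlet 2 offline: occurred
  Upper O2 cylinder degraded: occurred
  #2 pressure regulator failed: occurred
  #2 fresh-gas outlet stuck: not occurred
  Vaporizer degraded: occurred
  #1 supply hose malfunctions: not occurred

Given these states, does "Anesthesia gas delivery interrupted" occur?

No

Pipeline path inoperative [AND]: #2 fresh-gas outlet stuck=not, Check valve is inoperative=occurs, #1 pipeline inlet trips=occurs → not all inputs occur → does not occur.
O2 supply down [AND]: Pipeline path inoperative=not, #2 pressure regulator failed=occurs → not all inputs occur → does not occur.
Scavenge line unavailable [OR]: Right CO2 absorber trips=occurs, #2 flowmeter malfunctions=occurs, #1 supply hose malfunctions=not → at least one input occurs → occurs.
Breathing circuit inoperative [AND]: Scavenge line unavailable=occurs, Redundant APL valve is down=occurs, Vaporizer degraded=occurs → all inputs occur → occurs.
Anesthesia gas delivery interrupted [AND]: O2 supply down=not, Breathing circuit inoperative=occurs, Upper O2 cylinder degraded=occurs, Aft fresh-gas outlet 2 offline=occurs → not all inputs occur → does not occur.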